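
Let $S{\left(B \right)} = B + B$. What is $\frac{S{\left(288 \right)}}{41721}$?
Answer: $\frac{192}{13907} \approx 0.013806$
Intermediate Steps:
$S{\left(B \right)} = 2 B$
$\frac{S{\left(288 \right)}}{41721} = \frac{2 \cdot 288}{41721} = 576 \cdot \frac{1}{41721} = \frac{192}{13907}$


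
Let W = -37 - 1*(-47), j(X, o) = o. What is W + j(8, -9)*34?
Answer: -296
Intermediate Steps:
W = 10 (W = -37 + 47 = 10)
W + j(8, -9)*34 = 10 - 9*34 = 10 - 306 = -296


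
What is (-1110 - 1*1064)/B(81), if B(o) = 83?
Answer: -2174/83 ≈ -26.193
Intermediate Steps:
(-1110 - 1*1064)/B(81) = (-1110 - 1*1064)/83 = (-1110 - 1064)*(1/83) = -2174*1/83 = -2174/83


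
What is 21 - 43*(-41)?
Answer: 1784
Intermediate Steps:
21 - 43*(-41) = 21 + 1763 = 1784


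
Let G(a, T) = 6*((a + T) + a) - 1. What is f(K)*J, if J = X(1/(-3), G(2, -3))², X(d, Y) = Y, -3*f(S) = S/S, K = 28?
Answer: -25/3 ≈ -8.3333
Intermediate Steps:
f(S) = -⅓ (f(S) = -S/(3*S) = -⅓*1 = -⅓)
G(a, T) = -1 + 6*T + 12*a (G(a, T) = 6*((T + a) + a) - 1 = 6*(T + 2*a) - 1 = (6*T + 12*a) - 1 = -1 + 6*T + 12*a)
J = 25 (J = (-1 + 6*(-3) + 12*2)² = (-1 - 18 + 24)² = 5² = 25)
f(K)*J = -⅓*25 = -25/3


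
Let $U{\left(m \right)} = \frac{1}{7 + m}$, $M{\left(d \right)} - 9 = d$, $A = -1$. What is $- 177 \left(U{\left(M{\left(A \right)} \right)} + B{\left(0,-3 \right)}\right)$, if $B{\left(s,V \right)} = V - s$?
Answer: $\frac{2596}{5} \approx 519.2$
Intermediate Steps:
$M{\left(d \right)} = 9 + d$
$- 177 \left(U{\left(M{\left(A \right)} \right)} + B{\left(0,-3 \right)}\right) = - 177 \left(\frac{1}{7 + \left(9 - 1\right)} - 3\right) = - 177 \left(\frac{1}{7 + 8} + \left(-3 + 0\right)\right) = - 177 \left(\frac{1}{15} - 3\right) = \left(-177\right) \left(- \frac{44}{15}\right) = \frac{2596}{5}$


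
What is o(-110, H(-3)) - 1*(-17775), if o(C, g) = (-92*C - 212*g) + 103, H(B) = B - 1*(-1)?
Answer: 28422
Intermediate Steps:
H(B) = 1 + B (H(B) = B + 1 = 1 + B)
o(C, g) = 103 - 212*g - 92*C (o(C, g) = (-212*g - 92*C) + 103 = 103 - 212*g - 92*C)
o(-110, H(-3)) - 1*(-17775) = (103 - 212*(1 - 3) - 92*(-110)) - 1*(-17775) = (103 - 212*(-2) + 10120) + 17775 = (103 + 424 + 10120) + 17775 = 10647 + 17775 = 28422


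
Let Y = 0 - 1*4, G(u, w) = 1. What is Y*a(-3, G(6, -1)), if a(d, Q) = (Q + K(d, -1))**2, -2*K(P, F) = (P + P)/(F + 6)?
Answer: -256/25 ≈ -10.240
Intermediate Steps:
K(P, F) = -P/(6 + F) (K(P, F) = -(P + P)/(2*(F + 6)) = -2*P/(2*(6 + F)) = -P/(6 + F))
a(d, Q) = (Q - d/5)**2 (a(d, Q) = (Q - d/(6 - 1))**2 = (Q - 1*d/5)**2 = (Q - 1*d*1/5)**2 = (Q - d/5)**2)
Y = -4 (Y = 0 - 4 = -4)
Y*a(-3, G(6, -1)) = -4*(-1*(-3) + 5*1)**2/25 = -4*(3 + 5)**2/25 = -4*8**2/25 = -4*64/25 = -256/25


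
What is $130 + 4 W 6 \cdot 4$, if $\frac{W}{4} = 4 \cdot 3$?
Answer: $4738$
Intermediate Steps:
$W = 48$ ($W = 4 \cdot 4 \cdot 3 = 4 \cdot 12 = 48$)
$130 + 4 W 6 \cdot 4 = 130 + 4 \cdot 48 \cdot 6 \cdot 4 = 130 + 4 \cdot 288 \cdot 4 = 130 + 4 \cdot 1152 = 130 + 4608 = 4738$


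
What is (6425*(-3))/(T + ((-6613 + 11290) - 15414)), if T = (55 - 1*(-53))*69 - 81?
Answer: 6425/1122 ≈ 5.7264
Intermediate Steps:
T = 7371 (T = (55 + 53)*69 - 81 = 108*69 - 81 = 7452 - 81 = 7371)
(6425*(-3))/(T + ((-6613 + 11290) - 15414)) = (6425*(-3))/(7371 + ((-6613 + 11290) - 15414)) = -19275/(7371 + (4677 - 15414)) = -19275/(7371 - 10737) = -19275/(-3366) = -19275*(-1/3366) = 6425/1122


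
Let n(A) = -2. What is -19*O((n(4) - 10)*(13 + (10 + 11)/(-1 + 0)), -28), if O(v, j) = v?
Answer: -1824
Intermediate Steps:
-19*O((n(4) - 10)*(13 + (10 + 11)/(-1 + 0)), -28) = -19*(-2 - 10)*(13 + (10 + 11)/(-1 + 0)) = -(-228)*(13 + 21/(-1)) = -(-228)*(13 + 21*(-1)) = -(-228)*(13 - 21) = -(-228)*(-8) = -19*96 = -1824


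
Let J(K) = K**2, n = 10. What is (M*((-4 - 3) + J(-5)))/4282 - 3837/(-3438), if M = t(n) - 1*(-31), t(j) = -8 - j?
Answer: 2872421/2453586 ≈ 1.1707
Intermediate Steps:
M = 13 (M = (-8 - 1*10) - 1*(-31) = (-8 - 10) + 31 = -18 + 31 = 13)
(M*((-4 - 3) + J(-5)))/4282 - 3837/(-3438) = (13*((-4 - 3) + (-5)**2))/4282 - 3837/(-3438) = (13*(-7 + 25))*(1/4282) - 3837*(-1/3438) = (13*18)*(1/4282) + 1279/1146 = 234*(1/4282) + 1279/1146 = 117/2141 + 1279/1146 = 2872421/2453586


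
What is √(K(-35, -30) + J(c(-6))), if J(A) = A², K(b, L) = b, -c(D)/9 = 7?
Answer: √3934 ≈ 62.722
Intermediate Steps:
c(D) = -63 (c(D) = -9*7 = -63)
√(K(-35, -30) + J(c(-6))) = √(-35 + (-63)²) = √(-35 + 3969) = √3934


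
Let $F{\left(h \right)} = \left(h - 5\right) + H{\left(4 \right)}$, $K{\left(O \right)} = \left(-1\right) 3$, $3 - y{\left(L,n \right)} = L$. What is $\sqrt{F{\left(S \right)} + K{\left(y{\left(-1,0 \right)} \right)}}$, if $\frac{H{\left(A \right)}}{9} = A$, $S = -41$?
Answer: $i \sqrt{13} \approx 3.6056 i$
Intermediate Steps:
$H{\left(A \right)} = 9 A$
$y{\left(L,n \right)} = 3 - L$
$K{\left(O \right)} = -3$
$F{\left(h \right)} = 31 + h$ ($F{\left(h \right)} = \left(h - 5\right) + 9 \cdot 4 = \left(-5 + h\right) + 36 = 31 + h$)
$\sqrt{F{\left(S \right)} + K{\left(y{\left(-1,0 \right)} \right)}} = \sqrt{\left(31 - 41\right) - 3} = \sqrt{-10 - 3} = \sqrt{-13} = i \sqrt{13}$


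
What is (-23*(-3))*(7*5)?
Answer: 2415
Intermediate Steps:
(-23*(-3))*(7*5) = 69*35 = 2415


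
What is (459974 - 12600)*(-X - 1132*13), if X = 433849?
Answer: -200676318310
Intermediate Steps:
(459974 - 12600)*(-X - 1132*13) = (459974 - 12600)*(-1*433849 - 1132*13) = 447374*(-433849 - 14716) = 447374*(-448565) = -200676318310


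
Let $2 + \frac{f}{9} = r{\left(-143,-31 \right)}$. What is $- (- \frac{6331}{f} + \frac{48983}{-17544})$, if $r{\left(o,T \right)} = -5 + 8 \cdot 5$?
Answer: $\frac{41873005}{1736856} \approx 24.109$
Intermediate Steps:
$r{\left(o,T \right)} = 35$ ($r{\left(o,T \right)} = -5 + 40 = 35$)
$f = 297$ ($f = -18 + 9 \cdot 35 = -18 + 315 = 297$)
$- (- \frac{6331}{f} + \frac{48983}{-17544}) = - (- \frac{6331}{297} + \frac{48983}{-17544}) = - (\left(-6331\right) \frac{1}{297} + 48983 \left(- \frac{1}{17544}\right)) = - (- \frac{6331}{297} - \frac{48983}{17544}) = \left(-1\right) \left(- \frac{41873005}{1736856}\right) = \frac{41873005}{1736856}$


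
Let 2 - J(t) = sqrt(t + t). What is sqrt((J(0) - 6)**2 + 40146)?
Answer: sqrt(40162) ≈ 200.40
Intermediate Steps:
J(t) = 2 - sqrt(2)*sqrt(t) (J(t) = 2 - sqrt(t + t) = 2 - sqrt(2*t) = 2 - sqrt(2)*sqrt(t))
sqrt((J(0) - 6)**2 + 40146) = sqrt(((2 - sqrt(2)*sqrt(0)) - 6)**2 + 40146) = sqrt(((2 - 1*sqrt(2)*0) - 6)**2 + 40146) = sqrt(((2 + 0) - 6)**2 + 40146) = sqrt((2 - 6)**2 + 40146) = sqrt((-4)**2 + 40146) = sqrt(16 + 40146) = sqrt(40162)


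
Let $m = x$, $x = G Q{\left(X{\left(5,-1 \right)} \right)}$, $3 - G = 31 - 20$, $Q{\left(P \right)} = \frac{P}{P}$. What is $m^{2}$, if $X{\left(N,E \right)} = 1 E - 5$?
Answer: $64$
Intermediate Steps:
$X{\left(N,E \right)} = -5 + E$ ($X{\left(N,E \right)} = E - 5 = -5 + E$)
$Q{\left(P \right)} = 1$
$G = -8$ ($G = 3 - \left(31 - 20\right) = 3 - 11 = -8$)
$x = -8$ ($x = \left(-8\right) 1 = -8$)
$m = -8$
$m^{2} = \left(-8\right)^{2} = 64$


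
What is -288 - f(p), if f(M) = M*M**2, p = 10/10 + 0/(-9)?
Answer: -289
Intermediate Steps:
p = 1 (p = 10*(1/10) + 0*(-1/9) = 1 + 0 = 1)
f(M) = M**3
-288 - f(p) = -288 - 1*1**3 = -288 - 1*1 = -288 - 1 = -289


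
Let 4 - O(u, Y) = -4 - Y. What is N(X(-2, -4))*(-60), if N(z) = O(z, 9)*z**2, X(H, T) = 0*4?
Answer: 0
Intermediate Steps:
X(H, T) = 0
O(u, Y) = 8 + Y (O(u, Y) = 4 - (-4 - Y) = 4 + (4 + Y) = 8 + Y)
N(z) = 17*z**2 (N(z) = (8 + 9)*z**2 = 17*z**2)
N(X(-2, -4))*(-60) = (17*0**2)*(-60) = (17*0)*(-60) = 0*(-60) = 0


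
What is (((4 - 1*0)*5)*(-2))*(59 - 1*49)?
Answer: -400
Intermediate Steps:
(((4 - 1*0)*5)*(-2))*(59 - 1*49) = (((4 + 0)*5)*(-2))*(59 - 49) = ((4*5)*(-2))*10 = (20*(-2))*10 = -40*10 = -400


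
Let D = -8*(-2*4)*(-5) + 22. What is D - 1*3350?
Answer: -3648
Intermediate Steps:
D = -298 (D = -(-64)*(-5) + 22 = -8*40 + 22 = -320 + 22 = -298)
D - 1*3350 = -298 - 1*3350 = -298 - 3350 = -3648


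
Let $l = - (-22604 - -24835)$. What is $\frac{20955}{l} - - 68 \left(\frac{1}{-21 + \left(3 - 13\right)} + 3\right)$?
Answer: $\frac{13307531}{69161} \approx 192.41$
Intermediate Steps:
$l = -2231$ ($l = - (-22604 + 24835) = \left(-1\right) 2231 = -2231$)
$\frac{20955}{l} - - 68 \left(\frac{1}{-21 + \left(3 - 13\right)} + 3\right) = \frac{20955}{-2231} - - 68 \left(\frac{1}{-21 + \left(3 - 13\right)} + 3\right) = 20955 \left(- \frac{1}{2231}\right) - - 68 \left(\frac{1}{-21 + \left(3 - 13\right)} + 3\right) = - \frac{20955}{2231} - - 68 \left(\frac{1}{-21 - 10} + 3\right) = - \frac{20955}{2231} - - 68 \left(\frac{1}{-31} + 3\right) = - \frac{20955}{2231} - - 68 \left(- \frac{1}{31} + 3\right) = - \frac{20955}{2231} - \left(-68\right) \frac{92}{31} = - \frac{20955}{2231} - - \frac{6256}{31} = - \frac{20955}{2231} + \frac{6256}{31} = \frac{13307531}{69161}$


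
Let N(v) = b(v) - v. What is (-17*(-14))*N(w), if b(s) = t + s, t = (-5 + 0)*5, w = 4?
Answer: -5950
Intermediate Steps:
t = -25 (t = -5*5 = -25)
b(s) = -25 + s
N(v) = -25 (N(v) = (-25 + v) - v = -25)
(-17*(-14))*N(w) = -17*(-14)*(-25) = 238*(-25) = -5950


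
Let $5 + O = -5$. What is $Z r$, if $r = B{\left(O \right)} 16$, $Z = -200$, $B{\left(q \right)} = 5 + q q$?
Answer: $-336000$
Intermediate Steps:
$O = -10$ ($O = -5 - 5 = -10$)
$B{\left(q \right)} = 5 + q^{2}$
$r = 1680$ ($r = \left(5 + \left(-10\right)^{2}\right) 16 = \left(5 + 100\right) 16 = 105 \cdot 16 = 1680$)
$Z r = \left(-200\right) 1680 = -336000$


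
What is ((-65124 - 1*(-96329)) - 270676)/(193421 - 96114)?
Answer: -239471/97307 ≈ -2.4610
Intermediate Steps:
((-65124 - 1*(-96329)) - 270676)/(193421 - 96114) = ((-65124 + 96329) - 270676)/97307 = (31205 - 270676)*(1/97307) = -239471*1/97307 = -239471/97307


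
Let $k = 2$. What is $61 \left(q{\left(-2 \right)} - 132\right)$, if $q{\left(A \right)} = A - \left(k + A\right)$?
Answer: $-8174$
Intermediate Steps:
$q{\left(A \right)} = -2$ ($q{\left(A \right)} = A - \left(2 + A\right) = -2$)
$61 \left(q{\left(-2 \right)} - 132\right) = 61 \left(-2 - 132\right) = 61 \left(-134\right) = -8174$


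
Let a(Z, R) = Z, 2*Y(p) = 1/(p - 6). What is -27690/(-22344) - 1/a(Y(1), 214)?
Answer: 41855/3724 ≈ 11.239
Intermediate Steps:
Y(p) = 1/(2*(-6 + p)) (Y(p) = 1/(2*(p - 6)) = 1/(2*(-6 + p)))
-27690/(-22344) - 1/a(Y(1), 214) = -27690/(-22344) - 1/(1/(2*(-6 + 1))) = -27690*(-1/22344) - 1/((½)/(-5)) = 4615/3724 - 1/((½)*(-⅕)) = 4615/3724 - 1/(-⅒) = 4615/3724 - 1*(-10) = 4615/3724 + 10 = 41855/3724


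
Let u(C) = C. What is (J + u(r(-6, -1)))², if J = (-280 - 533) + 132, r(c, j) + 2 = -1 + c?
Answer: 476100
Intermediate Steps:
r(c, j) = -3 + c (r(c, j) = -2 + (-1 + c) = -3 + c)
J = -681 (J = -813 + 132 = -681)
(J + u(r(-6, -1)))² = (-681 + (-3 - 6))² = (-681 - 9)² = (-690)² = 476100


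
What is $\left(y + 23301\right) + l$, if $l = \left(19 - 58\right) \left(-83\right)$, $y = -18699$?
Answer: $7839$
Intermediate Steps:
$l = 3237$ ($l = \left(-39\right) \left(-83\right) = 3237$)
$\left(y + 23301\right) + l = \left(-18699 + 23301\right) + 3237 = 4602 + 3237 = 7839$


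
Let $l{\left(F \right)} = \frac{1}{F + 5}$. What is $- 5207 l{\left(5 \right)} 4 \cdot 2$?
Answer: $- \frac{20828}{5} \approx -4165.6$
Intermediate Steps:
$l{\left(F \right)} = \frac{1}{5 + F}$
$- 5207 l{\left(5 \right)} 4 \cdot 2 = - 5207 \frac{1}{5 + 5} \cdot 4 \cdot 2 = - 5207 \cdot \frac{1}{10} \cdot 4 \cdot 2 = - 5207 \cdot \frac{2}{5} \cdot 2 = \left(-5207\right) \frac{4}{5} = - \frac{20828}{5}$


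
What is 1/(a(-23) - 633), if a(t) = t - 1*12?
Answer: -1/668 ≈ -0.0014970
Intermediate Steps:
a(t) = -12 + t (a(t) = t - 12 = -12 + t)
1/(a(-23) - 633) = 1/((-12 - 23) - 633) = 1/(-35 - 633) = 1/(-668) = -1/668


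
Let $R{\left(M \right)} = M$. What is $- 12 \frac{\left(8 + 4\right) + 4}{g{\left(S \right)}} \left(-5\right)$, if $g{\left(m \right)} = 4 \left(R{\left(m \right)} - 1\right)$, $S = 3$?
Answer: $120$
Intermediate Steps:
$g{\left(m \right)} = -4 + 4 m$ ($g{\left(m \right)} = 4 \left(m - 1\right) = 4 \left(-1 + m\right) = -4 + 4 m$)
$- 12 \frac{\left(8 + 4\right) + 4}{g{\left(S \right)}} \left(-5\right) = - 12 \frac{\left(8 + 4\right) + 4}{-4 + 4 \cdot 3} \left(-5\right) = - 12 \frac{12 + 4}{-4 + 12} \left(-5\right) = - 12 \cdot \frac{16}{8} \left(-5\right) = - 12 \cdot 16 \cdot \frac{1}{8} \left(-5\right) = \left(-12\right) 2 \left(-5\right) = \left(-24\right) \left(-5\right) = 120$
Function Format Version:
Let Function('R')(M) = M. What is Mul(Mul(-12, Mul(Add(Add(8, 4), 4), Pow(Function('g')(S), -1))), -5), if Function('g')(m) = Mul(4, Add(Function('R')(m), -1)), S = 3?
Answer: 120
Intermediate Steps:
Function('g')(m) = Add(-4, Mul(4, m)) (Function('g')(m) = Mul(4, Add(m, -1)) = Mul(4, Add(-1, m)) = Add(-4, Mul(4, m)))
Mul(Mul(-12, Mul(Add(Add(8, 4), 4), Pow(Function('g')(S), -1))), -5) = Mul(Mul(-12, Mul(Add(Add(8, 4), 4), Pow(Add(-4, Mul(4, 3)), -1))), -5) = Mul(Mul(-12, Mul(Add(12, 4), Pow(Add(-4, 12), -1))), -5) = Mul(Mul(-12, Mul(16, Pow(8, -1))), -5) = Mul(Mul(-12, Mul(16, Rational(1, 8))), -5) = Mul(Mul(-12, 2), -5) = Mul(-24, -5) = 120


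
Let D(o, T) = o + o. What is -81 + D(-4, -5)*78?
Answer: -705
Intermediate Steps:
D(o, T) = 2*o
-81 + D(-4, -5)*78 = -81 + (2*(-4))*78 = -81 - 8*78 = -81 - 624 = -705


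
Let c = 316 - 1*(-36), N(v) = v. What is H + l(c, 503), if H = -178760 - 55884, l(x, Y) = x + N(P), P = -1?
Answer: -234293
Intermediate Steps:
c = 352 (c = 316 + 36 = 352)
l(x, Y) = -1 + x (l(x, Y) = x - 1 = -1 + x)
H = -234644
H + l(c, 503) = -234644 + (-1 + 352) = -234644 + 351 = -234293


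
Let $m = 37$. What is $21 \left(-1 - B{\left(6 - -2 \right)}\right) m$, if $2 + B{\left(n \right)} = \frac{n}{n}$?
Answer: $0$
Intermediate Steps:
$B{\left(n \right)} = -1$ ($B{\left(n \right)} = -2 + \frac{n}{n} = -2 + 1 = -1$)
$21 \left(-1 - B{\left(6 - -2 \right)}\right) m = 21 \left(-1 - -1\right) 37 = 21 \left(-1 + 1\right) 37 = 21 \cdot 0 \cdot 37 = 0 \cdot 37 = 0$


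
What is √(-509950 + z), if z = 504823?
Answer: I*√5127 ≈ 71.603*I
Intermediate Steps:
√(-509950 + z) = √(-509950 + 504823) = √(-5127) = I*√5127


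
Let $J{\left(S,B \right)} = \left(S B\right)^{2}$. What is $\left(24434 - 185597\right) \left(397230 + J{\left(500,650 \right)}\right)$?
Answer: $-17022905893778490$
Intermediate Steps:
$J{\left(S,B \right)} = B^{2} S^{2}$ ($J{\left(S,B \right)} = \left(B S\right)^{2} = B^{2} S^{2}$)
$\left(24434 - 185597\right) \left(397230 + J{\left(500,650 \right)}\right) = \left(24434 - 185597\right) \left(397230 + 650^{2} \cdot 500^{2}\right) = - 161163 \left(397230 + 422500 \cdot 250000\right) = - 161163 \left(397230 + 105625000000\right) = \left(-161163\right) 105625397230 = -17022905893778490$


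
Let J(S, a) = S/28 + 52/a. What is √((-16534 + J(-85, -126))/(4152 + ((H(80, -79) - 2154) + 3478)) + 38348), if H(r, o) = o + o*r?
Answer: √57656405897545/38766 ≈ 195.87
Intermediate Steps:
J(S, a) = 52/a + S/28 (J(S, a) = S*(1/28) + 52/a = S/28 + 52/a = 52/a + S/28)
√((-16534 + J(-85, -126))/(4152 + ((H(80, -79) - 2154) + 3478)) + 38348) = √((-16534 + (52/(-126) + (1/28)*(-85)))/(4152 + ((-79*(1 + 80) - 2154) + 3478)) + 38348) = √((-16534 + (52*(-1/126) - 85/28))/(4152 + ((-79*81 - 2154) + 3478)) + 38348) = √((-16534 + (-26/63 - 85/28))/(4152 + ((-6399 - 2154) + 3478)) + 38348) = √((-16534 - 869/252)/(4152 + (-8553 + 3478)) + 38348) = √(-4167437/(252*(4152 - 5075)) + 38348) = √(-4167437/252/(-923) + 38348) = √(-4167437/252*(-1/923) + 38348) = √(4167437/232596 + 38348) = √(8923758845/232596) = √57656405897545/38766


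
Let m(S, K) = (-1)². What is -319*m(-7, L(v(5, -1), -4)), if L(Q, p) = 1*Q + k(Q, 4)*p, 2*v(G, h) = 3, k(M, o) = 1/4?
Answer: -319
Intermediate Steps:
k(M, o) = ¼
v(G, h) = 3/2 (v(G, h) = (½)*3 = 3/2)
L(Q, p) = Q + p/4 (L(Q, p) = 1*Q + p/4 = Q + p/4)
m(S, K) = 1
-319*m(-7, L(v(5, -1), -4)) = -319*1 = -319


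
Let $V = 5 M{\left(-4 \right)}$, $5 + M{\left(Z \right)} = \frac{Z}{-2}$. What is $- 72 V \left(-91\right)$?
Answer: $-98280$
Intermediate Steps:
$M{\left(Z \right)} = -5 - \frac{Z}{2}$ ($M{\left(Z \right)} = -5 + \frac{Z}{-2} = -5 + Z \left(- \frac{1}{2}\right) = -5 - \frac{Z}{2}$)
$V = -15$ ($V = 5 \left(-5 - -2\right) = 5 \left(-5 + 2\right) = 5 \left(-3\right) = -15$)
$- 72 V \left(-91\right) = \left(-72\right) \left(-15\right) \left(-91\right) = 1080 \left(-91\right) = -98280$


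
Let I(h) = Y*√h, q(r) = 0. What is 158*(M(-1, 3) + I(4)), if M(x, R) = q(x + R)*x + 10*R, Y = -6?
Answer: 2844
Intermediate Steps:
M(x, R) = 10*R (M(x, R) = 0*x + 10*R = 0 + 10*R = 10*R)
I(h) = -6*√h
158*(M(-1, 3) + I(4)) = 158*(10*3 - 6*√4) = 158*(30 - 6*2) = 158*(30 - 12) = 158*18 = 2844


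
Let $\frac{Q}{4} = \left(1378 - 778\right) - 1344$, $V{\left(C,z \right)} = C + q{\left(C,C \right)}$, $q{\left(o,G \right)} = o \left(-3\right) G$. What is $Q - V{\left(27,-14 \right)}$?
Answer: $-816$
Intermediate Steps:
$q{\left(o,G \right)} = - 3 G o$ ($q{\left(o,G \right)} = - 3 o G = - 3 G o$)
$V{\left(C,z \right)} = C - 3 C^{2}$ ($V{\left(C,z \right)} = C - 3 C C = C - 3 C^{2}$)
$Q = -2976$ ($Q = 4 \left(\left(1378 - 778\right) - 1344\right) = 4 \left(600 - 1344\right) = 4 \left(-744\right) = -2976$)
$Q - V{\left(27,-14 \right)} = -2976 - 27 \left(1 - 81\right) = -2976 - 27 \left(-80\right) = -2976 - -2160 = -2976 + 2160 = -816$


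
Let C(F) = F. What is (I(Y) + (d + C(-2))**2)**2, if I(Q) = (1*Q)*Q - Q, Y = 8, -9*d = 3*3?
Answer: 4225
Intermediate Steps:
d = -1 (d = -3/3 = -1/9*9 = -1)
I(Q) = Q**2 - Q (I(Q) = Q*Q - Q = Q**2 - Q)
(I(Y) + (d + C(-2))**2)**2 = (8*(-1 + 8) + (-1 - 2)**2)**2 = (8*7 + (-3)**2)**2 = (56 + 9)**2 = 65**2 = 4225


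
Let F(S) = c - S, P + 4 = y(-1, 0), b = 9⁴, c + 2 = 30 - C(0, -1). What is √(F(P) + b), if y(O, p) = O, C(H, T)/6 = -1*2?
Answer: 3*√734 ≈ 81.277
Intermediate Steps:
C(H, T) = -12 (C(H, T) = 6*(-1*2) = 6*(-2) = -12)
c = 40 (c = -2 + (30 - 1*(-12)) = -2 + (30 + 12) = -2 + 42 = 40)
b = 6561
P = -5 (P = -4 - 1 = -5)
F(S) = 40 - S
√(F(P) + b) = √((40 - 1*(-5)) + 6561) = √((40 + 5) + 6561) = √(45 + 6561) = √6606 = 3*√734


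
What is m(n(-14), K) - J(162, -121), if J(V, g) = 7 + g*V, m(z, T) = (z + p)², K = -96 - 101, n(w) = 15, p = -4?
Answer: 19716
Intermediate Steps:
K = -197
m(z, T) = (-4 + z)² (m(z, T) = (z - 4)² = (-4 + z)²)
J(V, g) = 7 + V*g
m(n(-14), K) - J(162, -121) = (-4 + 15)² - (7 + 162*(-121)) = 11² - (7 - 19602) = 121 - 1*(-19595) = 121 + 19595 = 19716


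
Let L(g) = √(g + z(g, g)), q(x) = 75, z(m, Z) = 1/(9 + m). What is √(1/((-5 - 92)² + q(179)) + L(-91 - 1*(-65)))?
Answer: √(685219 + 382271588*I*√7531)/80614 ≈ 1.5976 + 1.5976*I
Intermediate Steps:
L(g) = √(g + 1/(9 + g))
√(1/((-5 - 92)² + q(179)) + L(-91 - 1*(-65))) = √(1/((-5 - 92)² + 75) + √((1 + (-91 - 1*(-65))*(9 + (-91 - 1*(-65))))/(9 + (-91 - 1*(-65))))) = √(1/((-97)² + 75) + √((1 + (-91 + 65)*(9 + (-91 + 65)))/(9 + (-91 + 65)))) = √(1/(9409 + 75) + √((1 - 26*(9 - 26))/(9 - 26))) = √(1/9484 + √((1 - 26*(-17))/(-17))) = √(1/9484 + √(-(1 + 442)/17)) = √(1/9484 + √(-1/17*443)) = √(1/9484 + √(-443/17)) = √(1/9484 + I*√7531/17)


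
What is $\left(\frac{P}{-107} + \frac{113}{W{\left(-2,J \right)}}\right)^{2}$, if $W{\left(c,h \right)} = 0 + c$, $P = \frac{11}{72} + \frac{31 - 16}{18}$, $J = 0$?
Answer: $\frac{189527010409}{59351616} \approx 3193.3$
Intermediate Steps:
$P = \frac{71}{72}$ ($P = 11 \cdot \frac{1}{72} + \left(31 - 16\right) \frac{1}{18} = \frac{11}{72} + 15 \cdot \frac{1}{18} = \frac{11}{72} + \frac{5}{6} = \frac{71}{72} \approx 0.98611$)
$W{\left(c,h \right)} = c$
$\left(\frac{P}{-107} + \frac{113}{W{\left(-2,J \right)}}\right)^{2} = \left(\frac{71}{72 \left(-107\right)} + \frac{113}{-2}\right)^{2} = \left(\frac{71}{72} \left(- \frac{1}{107}\right) + 113 \left(- \frac{1}{2}\right)\right)^{2} = \left(- \frac{71}{7704} - \frac{113}{2}\right)^{2} = \left(- \frac{435347}{7704}\right)^{2} = \frac{189527010409}{59351616}$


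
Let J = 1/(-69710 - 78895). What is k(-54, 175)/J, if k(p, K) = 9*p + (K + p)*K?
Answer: -3074488845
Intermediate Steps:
J = -1/148605 (J = 1/(-148605) = -1/148605 ≈ -6.7292e-6)
k(p, K) = 9*p + K*(K + p)
k(-54, 175)/J = (175² + 9*(-54) + 175*(-54))/(-1/148605) = (30625 - 486 - 9450)*(-148605) = 20689*(-148605) = -3074488845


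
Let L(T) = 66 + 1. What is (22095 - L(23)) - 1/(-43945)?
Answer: 968020461/43945 ≈ 22028.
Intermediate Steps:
L(T) = 67
(22095 - L(23)) - 1/(-43945) = (22095 - 1*67) - 1/(-43945) = (22095 - 67) - 1*(-1/43945) = 22028 + 1/43945 = 968020461/43945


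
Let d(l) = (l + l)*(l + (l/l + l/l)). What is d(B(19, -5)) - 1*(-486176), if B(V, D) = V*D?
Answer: 503846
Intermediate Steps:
B(V, D) = D*V
d(l) = 2*l*(2 + l) (d(l) = (2*l)*(l + (1 + 1)) = (2*l)*(l + 2) = (2*l)*(2 + l) = 2*l*(2 + l))
d(B(19, -5)) - 1*(-486176) = 2*(-5*19)*(2 - 5*19) - 1*(-486176) = 2*(-95)*(2 - 95) + 486176 = 2*(-95)*(-93) + 486176 = 17670 + 486176 = 503846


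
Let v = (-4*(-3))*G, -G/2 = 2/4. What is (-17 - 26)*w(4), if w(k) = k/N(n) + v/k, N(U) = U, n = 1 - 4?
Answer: 559/3 ≈ 186.33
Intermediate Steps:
G = -1 (G = -4/4 = -2*1/2 = -1)
n = -3
v = -12 (v = -4*(-3)*(-1) = 12*(-1) = -12)
w(k) = -12/k - k/3 (w(k) = k/(-3) - 12/k = k*(-1/3) - 12/k = -k/3 - 12/k = -12/k - k/3)
(-17 - 26)*w(4) = (-17 - 26)*(-12/4 - 1/3*4) = -43*(-12*1/4 - 4/3) = -43*(-3 - 4/3) = -43*(-13/3) = 559/3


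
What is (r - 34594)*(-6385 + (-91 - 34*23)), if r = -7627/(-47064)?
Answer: 5908463407681/23532 ≈ 2.5108e+8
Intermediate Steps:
r = 7627/47064 (r = -7627*(-1/47064) = 7627/47064 ≈ 0.16206)
(r - 34594)*(-6385 + (-91 - 34*23)) = (7627/47064 - 34594)*(-6385 + (-91 - 34*23)) = -1628124389*(-6385 + (-91 - 782))/47064 = -1628124389*(-6385 - 873)/47064 = -1628124389/47064*(-7258) = 5908463407681/23532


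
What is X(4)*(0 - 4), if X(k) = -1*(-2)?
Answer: -8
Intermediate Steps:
X(k) = 2
X(4)*(0 - 4) = 2*(0 - 4) = 2*(-4) = -8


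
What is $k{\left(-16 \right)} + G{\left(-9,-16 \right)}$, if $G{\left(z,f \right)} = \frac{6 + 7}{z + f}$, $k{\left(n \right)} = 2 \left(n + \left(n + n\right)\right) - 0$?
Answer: $- \frac{2413}{25} \approx -96.52$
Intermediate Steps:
$k{\left(n \right)} = 6 n$ ($k{\left(n \right)} = 2 \left(n + 2 n\right) + 0 = 2 \cdot 3 n + 0 = 6 n + 0 = 6 n$)
$G{\left(z,f \right)} = \frac{13}{f + z}$
$k{\left(-16 \right)} + G{\left(-9,-16 \right)} = 6 \left(-16\right) + \frac{13}{-16 - 9} = -96 + \frac{13}{-25} = -96 + 13 \left(- \frac{1}{25}\right) = -96 - \frac{13}{25} = - \frac{2413}{25}$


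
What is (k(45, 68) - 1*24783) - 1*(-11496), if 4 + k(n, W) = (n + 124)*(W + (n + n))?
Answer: 13411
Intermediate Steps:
k(n, W) = -4 + (124 + n)*(W + 2*n) (k(n, W) = -4 + (n + 124)*(W + (n + n)) = -4 + (124 + n)*(W + 2*n))
(k(45, 68) - 1*24783) - 1*(-11496) = ((-4 + 2*45² + 124*68 + 248*45 + 68*45) - 1*24783) - 1*(-11496) = ((-4 + 2*2025 + 8432 + 11160 + 3060) - 24783) + 11496 = ((-4 + 4050 + 8432 + 11160 + 3060) - 24783) + 11496 = (26698 - 24783) + 11496 = 1915 + 11496 = 13411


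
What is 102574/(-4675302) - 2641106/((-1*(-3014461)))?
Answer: -6328586743313/7046757771111 ≈ -0.89808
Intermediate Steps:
102574/(-4675302) - 2641106/((-1*(-3014461))) = 102574*(-1/4675302) - 2641106/3014461 = -51287/2337651 - 2641106*1/3014461 = -51287/2337651 - 2641106/3014461 = -6328586743313/7046757771111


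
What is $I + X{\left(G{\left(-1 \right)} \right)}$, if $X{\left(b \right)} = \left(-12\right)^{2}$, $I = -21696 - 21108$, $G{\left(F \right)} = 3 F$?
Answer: $-42660$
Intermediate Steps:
$I = -42804$ ($I = -21696 - 21108 = -42804$)
$X{\left(b \right)} = 144$
$I + X{\left(G{\left(-1 \right)} \right)} = -42804 + 144 = -42660$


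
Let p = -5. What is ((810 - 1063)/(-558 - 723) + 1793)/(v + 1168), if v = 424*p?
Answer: -1148543/609756 ≈ -1.8836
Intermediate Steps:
v = -2120 (v = 424*(-5) = -2120)
((810 - 1063)/(-558 - 723) + 1793)/(v + 1168) = ((810 - 1063)/(-558 - 723) + 1793)/(-2120 + 1168) = (-253/(-1281) + 1793)/(-952) = (-253*(-1/1281) + 1793)*(-1/952) = (253/1281 + 1793)*(-1/952) = (2297086/1281)*(-1/952) = -1148543/609756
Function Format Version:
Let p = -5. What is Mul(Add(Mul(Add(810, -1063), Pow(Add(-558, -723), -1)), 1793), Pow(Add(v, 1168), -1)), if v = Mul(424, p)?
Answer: Rational(-1148543, 609756) ≈ -1.8836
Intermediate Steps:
v = -2120 (v = Mul(424, -5) = -2120)
Mul(Add(Mul(Add(810, -1063), Pow(Add(-558, -723), -1)), 1793), Pow(Add(v, 1168), -1)) = Mul(Add(Mul(Add(810, -1063), Pow(Add(-558, -723), -1)), 1793), Pow(Add(-2120, 1168), -1)) = Mul(Add(Mul(-253, Pow(-1281, -1)), 1793), Pow(-952, -1)) = Mul(Add(Mul(-253, Rational(-1, 1281)), 1793), Rational(-1, 952)) = Mul(Add(Rational(253, 1281), 1793), Rational(-1, 952)) = Mul(Rational(2297086, 1281), Rational(-1, 952)) = Rational(-1148543, 609756)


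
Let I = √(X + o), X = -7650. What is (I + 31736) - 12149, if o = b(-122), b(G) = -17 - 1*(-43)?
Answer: 19587 + 2*I*√1906 ≈ 19587.0 + 87.316*I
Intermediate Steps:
b(G) = 26 (b(G) = -17 + 43 = 26)
o = 26
I = 2*I*√1906 (I = √(-7650 + 26) = √(-7624) = 2*I*√1906 ≈ 87.316*I)
(I + 31736) - 12149 = (2*I*√1906 + 31736) - 12149 = (31736 + 2*I*√1906) - 12149 = 19587 + 2*I*√1906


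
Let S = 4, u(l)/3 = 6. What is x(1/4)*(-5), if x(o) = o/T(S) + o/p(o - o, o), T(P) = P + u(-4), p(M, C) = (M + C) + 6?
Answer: -113/440 ≈ -0.25682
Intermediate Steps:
p(M, C) = 6 + C + M (p(M, C) = (C + M) + 6 = 6 + C + M)
u(l) = 18 (u(l) = 3*6 = 18)
T(P) = 18 + P (T(P) = P + 18 = 18 + P)
x(o) = o/22 + o/(6 + o) (x(o) = o/(18 + 4) + o/(6 + o + (o - o)) = o/22 + o/(6 + o + 0) = o*(1/22) + o/(6 + o) = o/22 + o/(6 + o))
x(1/4)*(-5) = ((1/22)*(28 + 1/4)/(4*(6 + 1/4)))*(-5) = ((1/22)*(1/4)*(28 + 1/4)/(6 + 1/4))*(-5) = ((1/22)*(1/4)*(113/4)/(25/4))*(-5) = ((1/22)*(1/4)*(4/25)*(113/4))*(-5) = (113/2200)*(-5) = -113/440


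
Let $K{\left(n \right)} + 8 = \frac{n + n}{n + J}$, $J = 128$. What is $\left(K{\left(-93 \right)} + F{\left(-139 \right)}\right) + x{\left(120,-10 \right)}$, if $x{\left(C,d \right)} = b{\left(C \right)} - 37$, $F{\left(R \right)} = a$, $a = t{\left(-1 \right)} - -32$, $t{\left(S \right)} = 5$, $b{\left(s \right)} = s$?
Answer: $\frac{3734}{35} \approx 106.69$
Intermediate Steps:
$K{\left(n \right)} = -8 + \frac{2 n}{128 + n}$ ($K{\left(n \right)} = -8 + \frac{n + n}{n + 128} = -8 + \frac{2 n}{128 + n}$)
$a = 37$ ($a = 5 - -32 = 5 + 32 = 37$)
$F{\left(R \right)} = 37$
$x{\left(C,d \right)} = -37 + C$ ($x{\left(C,d \right)} = C - 37 = -37 + C$)
$\left(K{\left(-93 \right)} + F{\left(-139 \right)}\right) + x{\left(120,-10 \right)} = \left(\frac{2 \left(-512 - -279\right)}{128 - 93} + 37\right) + \left(-37 + 120\right) = \left(\frac{2 \left(-512 + 279\right)}{35} + 37\right) + 83 = \left(2 \cdot \frac{1}{35} \left(-233\right) + 37\right) + 83 = \left(- \frac{466}{35} + 37\right) + 83 = \frac{829}{35} + 83 = \frac{3734}{35}$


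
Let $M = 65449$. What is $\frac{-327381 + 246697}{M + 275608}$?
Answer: $- \frac{80684}{341057} \approx -0.23657$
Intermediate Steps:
$\frac{-327381 + 246697}{M + 275608} = \frac{-327381 + 246697}{65449 + 275608} = - \frac{80684}{341057}$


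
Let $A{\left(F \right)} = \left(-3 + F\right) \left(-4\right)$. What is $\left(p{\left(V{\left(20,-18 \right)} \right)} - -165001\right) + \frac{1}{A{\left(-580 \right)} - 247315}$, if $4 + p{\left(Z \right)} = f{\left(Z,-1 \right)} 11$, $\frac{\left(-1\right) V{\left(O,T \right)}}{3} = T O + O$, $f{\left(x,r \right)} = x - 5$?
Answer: $\frac{43156695245}{244983} \approx 1.7616 \cdot 10^{5}$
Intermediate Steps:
$f{\left(x,r \right)} = -5 + x$
$V{\left(O,T \right)} = - 3 O - 3 O T$ ($V{\left(O,T \right)} = - 3 \left(T O + O\right) = - 3 \left(O T + O\right) = - 3 \left(O + O T\right) = - 3 O - 3 O T$)
$p{\left(Z \right)} = -59 + 11 Z$ ($p{\left(Z \right)} = -4 + \left(-5 + Z\right) 11 = -4 + \left(-55 + 11 Z\right) = -59 + 11 Z$)
$A{\left(F \right)} = 12 - 4 F$
$\left(p{\left(V{\left(20,-18 \right)} \right)} - -165001\right) + \frac{1}{A{\left(-580 \right)} - 247315} = \left(\left(-59 + 11 \left(\left(-3\right) 20 \left(1 - 18\right)\right)\right) - -165001\right) + \frac{1}{\left(12 - -2320\right) - 247315} = \left(\left(-59 + 11 \left(\left(-3\right) 20 \left(-17\right)\right)\right) + 165001\right) + \frac{1}{\left(12 + 2320\right) - 247315} = \left(\left(-59 + 11 \cdot 1020\right) + 165001\right) + \frac{1}{2332 - 247315} = \left(\left(-59 + 11220\right) + 165001\right) + \frac{1}{-244983} = \left(11161 + 165001\right) - \frac{1}{244983} = 176162 - \frac{1}{244983} = \frac{43156695245}{244983}$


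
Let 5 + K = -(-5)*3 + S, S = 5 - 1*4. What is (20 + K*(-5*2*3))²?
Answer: 96100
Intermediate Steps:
S = 1 (S = 5 - 4 = 1)
K = 11 (K = -5 + (-(-5)*3 + 1) = -5 + (-5*(-3) + 1) = -5 + (15 + 1) = -5 + 16 = 11)
(20 + K*(-5*2*3))² = (20 + 11*(-5*2*3))² = (20 + 11*(-10*3))² = (20 + 11*(-30))² = (20 - 330)² = (-310)² = 96100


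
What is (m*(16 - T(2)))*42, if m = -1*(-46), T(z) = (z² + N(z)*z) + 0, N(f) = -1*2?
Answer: 30912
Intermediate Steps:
N(f) = -2
T(z) = z² - 2*z (T(z) = (z² - 2*z) + 0 = z² - 2*z)
m = 46
(m*(16 - T(2)))*42 = (46*(16 - 2*(-2 + 2)))*42 = (46*(16 - 2*0))*42 = (46*(16 - 1*0))*42 = (46*(16 + 0))*42 = (46*16)*42 = 736*42 = 30912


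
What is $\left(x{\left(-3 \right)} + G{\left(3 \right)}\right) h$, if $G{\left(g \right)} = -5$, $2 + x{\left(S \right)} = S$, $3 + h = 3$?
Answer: $0$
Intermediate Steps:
$h = 0$ ($h = -3 + 3 = 0$)
$x{\left(S \right)} = -2 + S$
$\left(x{\left(-3 \right)} + G{\left(3 \right)}\right) h = \left(\left(-2 - 3\right) - 5\right) 0 = \left(-5 - 5\right) 0 = \left(-10\right) 0 = 0$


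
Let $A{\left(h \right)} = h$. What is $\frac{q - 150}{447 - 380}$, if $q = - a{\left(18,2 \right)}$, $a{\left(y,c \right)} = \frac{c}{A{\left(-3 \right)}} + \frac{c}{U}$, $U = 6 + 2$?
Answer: $- \frac{1795}{804} \approx -2.2326$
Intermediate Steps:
$U = 8$
$a{\left(y,c \right)} = - \frac{5 c}{24}$ ($a{\left(y,c \right)} = \frac{c}{-3} + \frac{c}{8} = c \left(- \frac{1}{3}\right) + c \frac{1}{8} = - \frac{c}{3} + \frac{c}{8} = - \frac{5 c}{24}$)
$q = \frac{5}{12}$ ($q = - \frac{\left(-5\right) 2}{24} = \left(-1\right) \left(- \frac{5}{12}\right) = \frac{5}{12} \approx 0.41667$)
$\frac{q - 150}{447 - 380} = \frac{\frac{5}{12} - 150}{447 - 380} = - \frac{1795}{12 \cdot 67} = \left(- \frac{1795}{12}\right) \frac{1}{67} = - \frac{1795}{804}$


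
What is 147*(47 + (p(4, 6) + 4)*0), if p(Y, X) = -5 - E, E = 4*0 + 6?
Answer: 6909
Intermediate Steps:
E = 6 (E = 0 + 6 = 6)
p(Y, X) = -11 (p(Y, X) = -5 - 1*6 = -5 - 6 = -11)
147*(47 + (p(4, 6) + 4)*0) = 147*(47 + (-11 + 4)*0) = 147*(47 - 7*0) = 147*(47 + 0) = 147*47 = 6909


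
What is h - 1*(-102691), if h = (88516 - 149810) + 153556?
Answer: 194953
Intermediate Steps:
h = 92262 (h = -61294 + 153556 = 92262)
h - 1*(-102691) = 92262 - 1*(-102691) = 92262 + 102691 = 194953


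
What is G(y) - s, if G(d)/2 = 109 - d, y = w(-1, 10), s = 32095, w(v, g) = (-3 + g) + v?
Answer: -31889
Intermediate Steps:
w(v, g) = -3 + g + v
y = 6 (y = -3 + 10 - 1 = 6)
G(d) = 218 - 2*d (G(d) = 2*(109 - d) = 218 - 2*d)
G(y) - s = (218 - 2*6) - 1*32095 = (218 - 12) - 32095 = 206 - 32095 = -31889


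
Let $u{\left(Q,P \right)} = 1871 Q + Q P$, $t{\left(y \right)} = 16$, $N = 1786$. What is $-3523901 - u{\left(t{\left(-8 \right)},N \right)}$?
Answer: $-3582413$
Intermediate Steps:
$u{\left(Q,P \right)} = 1871 Q + P Q$
$-3523901 - u{\left(t{\left(-8 \right)},N \right)} = -3523901 - 16 \left(1871 + 1786\right) = -3523901 - 16 \cdot 3657 = -3523901 - 58512 = -3582413$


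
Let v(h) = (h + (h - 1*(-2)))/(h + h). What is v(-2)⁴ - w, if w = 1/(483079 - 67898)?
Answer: 415165/6642896 ≈ 0.062498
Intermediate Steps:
v(h) = (2 + 2*h)/(2*h) (v(h) = (h + (h + 2))/((2*h)) = (h + (2 + h))*(1/(2*h)) = (2 + 2*h)*(1/(2*h)) = (2 + 2*h)/(2*h))
w = 1/415181 ≈ 2.4086e-6
v(-2)⁴ - w = ((1 - 2)/(-2))⁴ - 1*1/415181 = (-½*(-1))⁴ - 1/415181 = (½)⁴ - 1/415181 = 1/16 - 1/415181 = 415165/6642896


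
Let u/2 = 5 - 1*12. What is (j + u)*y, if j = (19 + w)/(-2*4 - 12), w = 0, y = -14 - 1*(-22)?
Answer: -598/5 ≈ -119.60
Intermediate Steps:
y = 8 (y = -14 + 22 = 8)
j = -19/20 (j = (19 + 0)/(-2*4 - 12) = 19/(-8 - 12) = 19/(-20) = 19*(-1/20) = -19/20 ≈ -0.95000)
u = -14 (u = 2*(5 - 1*12) = 2*(5 - 12) = 2*(-7) = -14)
(j + u)*y = (-19/20 - 14)*8 = -299/20*8 = -598/5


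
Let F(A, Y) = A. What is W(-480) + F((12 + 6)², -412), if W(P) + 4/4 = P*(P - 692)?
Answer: 562883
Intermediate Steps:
W(P) = -1 + P*(-692 + P) (W(P) = -1 + P*(P - 692) = -1 + P*(-692 + P))
W(-480) + F((12 + 6)², -412) = (-1 + (-480)² - 692*(-480)) + (12 + 6)² = (-1 + 230400 + 332160) + 18² = 562559 + 324 = 562883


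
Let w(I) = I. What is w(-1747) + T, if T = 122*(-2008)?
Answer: -246723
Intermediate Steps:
T = -244976
w(-1747) + T = -1747 - 244976 = -246723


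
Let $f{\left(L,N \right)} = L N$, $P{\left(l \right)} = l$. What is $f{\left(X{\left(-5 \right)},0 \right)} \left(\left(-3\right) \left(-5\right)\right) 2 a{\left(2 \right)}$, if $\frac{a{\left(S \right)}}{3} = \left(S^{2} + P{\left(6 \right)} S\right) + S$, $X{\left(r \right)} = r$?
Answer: $0$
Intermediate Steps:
$a{\left(S \right)} = 3 S^{2} + 21 S$ ($a{\left(S \right)} = 3 \left(\left(S^{2} + 6 S\right) + S\right) = 3 \left(S^{2} + 7 S\right) = 3 S^{2} + 21 S$)
$f{\left(X{\left(-5 \right)},0 \right)} \left(\left(-3\right) \left(-5\right)\right) 2 a{\left(2 \right)} = \left(-5\right) 0 \left(\left(-3\right) \left(-5\right)\right) 2 \cdot 3 \cdot 2 \left(7 + 2\right) = 0 \cdot 15 \cdot 2 \cdot 3 \cdot 2 \cdot 9 = 0 \cdot 2 \cdot 54 = 0 \cdot 54 = 0$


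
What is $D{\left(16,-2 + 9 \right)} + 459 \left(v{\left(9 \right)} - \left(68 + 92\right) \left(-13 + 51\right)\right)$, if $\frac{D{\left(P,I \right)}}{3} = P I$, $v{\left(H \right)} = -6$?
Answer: $-2793138$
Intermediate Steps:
$D{\left(P,I \right)} = 3 I P$ ($D{\left(P,I \right)} = 3 P I = 3 I P$)
$D{\left(16,-2 + 9 \right)} + 459 \left(v{\left(9 \right)} - \left(68 + 92\right) \left(-13 + 51\right)\right) = 3 \left(-2 + 9\right) 16 + 459 \left(-6 - \left(68 + 92\right) \left(-13 + 51\right)\right) = 3 \cdot 7 \cdot 16 + 459 \left(-6 - 160 \cdot 38\right) = 336 + 459 \left(-6 - 6080\right) = 336 + 459 \left(-6086\right) = 336 - 2793474 = -2793138$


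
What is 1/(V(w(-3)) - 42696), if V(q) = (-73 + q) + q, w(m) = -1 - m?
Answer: -1/42765 ≈ -2.3384e-5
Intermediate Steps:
V(q) = -73 + 2*q
1/(V(w(-3)) - 42696) = 1/((-73 + 2*(-1 - 1*(-3))) - 42696) = 1/((-73 + 2*(-1 + 3)) - 42696) = 1/((-73 + 2*2) - 42696) = 1/((-73 + 4) - 42696) = 1/(-69 - 42696) = 1/(-42765) = -1/42765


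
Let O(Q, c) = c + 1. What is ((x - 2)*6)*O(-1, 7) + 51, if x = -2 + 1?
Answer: -93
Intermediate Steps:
O(Q, c) = 1 + c
x = -1
((x - 2)*6)*O(-1, 7) + 51 = ((-1 - 2)*6)*(1 + 7) + 51 = -3*6*8 + 51 = -18*8 + 51 = -144 + 51 = -93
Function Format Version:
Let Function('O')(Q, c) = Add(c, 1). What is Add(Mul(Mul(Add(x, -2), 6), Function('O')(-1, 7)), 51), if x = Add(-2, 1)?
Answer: -93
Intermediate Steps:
Function('O')(Q, c) = Add(1, c)
x = -1
Add(Mul(Mul(Add(x, -2), 6), Function('O')(-1, 7)), 51) = Add(Mul(Mul(Add(-1, -2), 6), Add(1, 7)), 51) = Add(Mul(Mul(-3, 6), 8), 51) = Add(Mul(-18, 8), 51) = Add(-144, 51) = -93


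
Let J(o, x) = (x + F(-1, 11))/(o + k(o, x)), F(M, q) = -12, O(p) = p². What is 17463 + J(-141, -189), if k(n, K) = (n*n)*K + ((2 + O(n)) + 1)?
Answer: 21757535953/1245922 ≈ 17463.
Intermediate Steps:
k(n, K) = 3 + n² + K*n² (k(n, K) = (n*n)*K + ((2 + n²) + 1) = n²*K + (3 + n²) = K*n² + (3 + n²) = 3 + n² + K*n²)
J(o, x) = (-12 + x)/(3 + o + o² + x*o²) (J(o, x) = (x - 12)/(o + (3 + o² + x*o²)) = (-12 + x)/(3 + o + o² + x*o²))
17463 + J(-141, -189) = 17463 + (-12 - 189)/(3 - 141 + (-141)² - 189*(-141)²) = 17463 - 201/(3 - 141 + 19881 - 189*19881) = 17463 - 201/(3 - 141 + 19881 - 3757509) = 17463 - 201/(-3737766) = 17463 - 1/3737766*(-201) = 17463 + 67/1245922 = 21757535953/1245922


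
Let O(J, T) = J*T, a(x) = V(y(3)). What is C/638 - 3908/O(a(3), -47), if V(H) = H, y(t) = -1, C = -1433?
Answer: -2560655/29986 ≈ -85.395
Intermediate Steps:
a(x) = -1
C/638 - 3908/O(a(3), -47) = -1433/638 - 3908/((-1*(-47))) = -1433*1/638 - 3908/47 = -1433/638 - 3908*1/47 = -1433/638 - 3908/47 = -2560655/29986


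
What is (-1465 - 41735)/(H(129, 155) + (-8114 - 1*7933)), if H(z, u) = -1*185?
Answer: 5400/2029 ≈ 2.6614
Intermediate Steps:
H(z, u) = -185
(-1465 - 41735)/(H(129, 155) + (-8114 - 1*7933)) = (-1465 - 41735)/(-185 + (-8114 - 1*7933)) = -43200/(-185 + (-8114 - 7933)) = -43200/(-185 - 16047) = -43200/(-16232) = -43200*(-1/16232) = 5400/2029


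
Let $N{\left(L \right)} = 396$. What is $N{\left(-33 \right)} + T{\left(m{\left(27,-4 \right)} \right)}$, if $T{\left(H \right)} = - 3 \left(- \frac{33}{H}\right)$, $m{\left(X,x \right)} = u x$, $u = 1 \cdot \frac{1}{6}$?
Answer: $\frac{495}{2} \approx 247.5$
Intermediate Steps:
$u = \frac{1}{6}$ ($u = 1 \cdot \frac{1}{6} = \frac{1}{6} \approx 0.16667$)
$m{\left(X,x \right)} = \frac{x}{6}$
$T{\left(H \right)} = \frac{99}{H}$
$N{\left(-33 \right)} + T{\left(m{\left(27,-4 \right)} \right)} = 396 + \frac{99}{\frac{1}{6} \left(-4\right)} = 396 + \frac{99}{- \frac{2}{3}} = 396 + 99 \left(- \frac{3}{2}\right) = 396 - \frac{297}{2} = \frac{495}{2}$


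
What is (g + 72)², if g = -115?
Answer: 1849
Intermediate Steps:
(g + 72)² = (-115 + 72)² = (-43)² = 1849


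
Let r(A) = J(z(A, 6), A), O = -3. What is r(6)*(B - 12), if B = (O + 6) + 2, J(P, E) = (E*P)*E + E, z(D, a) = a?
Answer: -1554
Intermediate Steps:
J(P, E) = E + P*E² (J(P, E) = P*E² + E = E + P*E²)
r(A) = A*(1 + 6*A) (r(A) = A*(1 + A*6) = A*(1 + 6*A))
B = 5 (B = (-3 + 6) + 2 = 3 + 2 = 5)
r(6)*(B - 12) = (6*(1 + 6*6))*(5 - 12) = (6*(1 + 36))*(-7) = (6*37)*(-7) = 222*(-7) = -1554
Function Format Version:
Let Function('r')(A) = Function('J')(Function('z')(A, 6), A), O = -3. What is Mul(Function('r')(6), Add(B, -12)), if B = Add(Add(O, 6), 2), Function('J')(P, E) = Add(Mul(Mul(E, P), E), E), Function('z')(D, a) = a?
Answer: -1554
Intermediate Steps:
Function('J')(P, E) = Add(E, Mul(P, Pow(E, 2))) (Function('J')(P, E) = Add(Mul(P, Pow(E, 2)), E) = Add(E, Mul(P, Pow(E, 2))))
Function('r')(A) = Mul(A, Add(1, Mul(6, A))) (Function('r')(A) = Mul(A, Add(1, Mul(A, 6))) = Mul(A, Add(1, Mul(6, A))))
B = 5 (B = Add(Add(-3, 6), 2) = Add(3, 2) = 5)
Mul(Function('r')(6), Add(B, -12)) = Mul(Mul(6, Add(1, Mul(6, 6))), Add(5, -12)) = Mul(Mul(6, Add(1, 36)), -7) = Mul(Mul(6, 37), -7) = Mul(222, -7) = -1554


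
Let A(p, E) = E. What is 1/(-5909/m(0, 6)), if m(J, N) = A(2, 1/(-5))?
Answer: 1/29545 ≈ 3.3847e-5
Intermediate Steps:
m(J, N) = -⅕ (m(J, N) = 1/(-5) = -⅕)
1/(-5909/m(0, 6)) = 1/(-5909/(-⅕)) = 1/(-5909*(-5)) = 1/29545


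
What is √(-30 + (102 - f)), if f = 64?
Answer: 2*√2 ≈ 2.8284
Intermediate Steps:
√(-30 + (102 - f)) = √(-30 + (102 - 1*64)) = √(-30 + (102 - 64)) = √(-30 + 38) = √8 = 2*√2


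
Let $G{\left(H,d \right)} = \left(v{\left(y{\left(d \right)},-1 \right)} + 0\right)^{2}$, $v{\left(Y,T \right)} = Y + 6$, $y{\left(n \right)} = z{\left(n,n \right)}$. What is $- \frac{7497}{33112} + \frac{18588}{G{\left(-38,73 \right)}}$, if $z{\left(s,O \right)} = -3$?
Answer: $\frac{205139461}{99336} \approx 2065.1$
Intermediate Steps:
$y{\left(n \right)} = -3$
$v{\left(Y,T \right)} = 6 + Y$
$G{\left(H,d \right)} = 9$ ($G{\left(H,d \right)} = \left(\left(6 - 3\right) + 0\right)^{2} = \left(3 + 0\right)^{2} = 3^{2} = 9$)
$- \frac{7497}{33112} + \frac{18588}{G{\left(-38,73 \right)}} = - \frac{7497}{33112} + \frac{18588}{9} = \left(-7497\right) \frac{1}{33112} + 18588 \cdot \frac{1}{9} = - \frac{7497}{33112} + \frac{6196}{3} = \frac{205139461}{99336}$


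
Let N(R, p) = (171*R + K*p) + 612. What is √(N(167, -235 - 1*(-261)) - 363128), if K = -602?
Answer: I*√349611 ≈ 591.28*I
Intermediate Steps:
N(R, p) = 612 - 602*p + 171*R (N(R, p) = (171*R - 602*p) + 612 = (-602*p + 171*R) + 612 = 612 - 602*p + 171*R)
√(N(167, -235 - 1*(-261)) - 363128) = √((612 - 602*(-235 - 1*(-261)) + 171*167) - 363128) = √((612 - 602*(-235 + 261) + 28557) - 363128) = √((612 - 602*26 + 28557) - 363128) = √((612 - 15652 + 28557) - 363128) = √(13517 - 363128) = √(-349611) = I*√349611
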